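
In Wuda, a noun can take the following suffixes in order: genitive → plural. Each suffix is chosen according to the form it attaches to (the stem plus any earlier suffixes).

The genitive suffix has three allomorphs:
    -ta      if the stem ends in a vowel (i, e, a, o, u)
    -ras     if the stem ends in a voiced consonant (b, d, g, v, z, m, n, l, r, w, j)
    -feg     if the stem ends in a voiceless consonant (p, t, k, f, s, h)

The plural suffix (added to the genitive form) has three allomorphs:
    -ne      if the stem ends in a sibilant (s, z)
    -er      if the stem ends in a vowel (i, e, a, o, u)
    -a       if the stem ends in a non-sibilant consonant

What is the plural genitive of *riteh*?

*riteh* — final sound /h/ (a voiceless consonant) → -feg → *ritehfeg*.
The genitive form *ritehfeg*: final sound = /g/, a non-sibilant consonant → -a → *ritehfega*.

ritehfega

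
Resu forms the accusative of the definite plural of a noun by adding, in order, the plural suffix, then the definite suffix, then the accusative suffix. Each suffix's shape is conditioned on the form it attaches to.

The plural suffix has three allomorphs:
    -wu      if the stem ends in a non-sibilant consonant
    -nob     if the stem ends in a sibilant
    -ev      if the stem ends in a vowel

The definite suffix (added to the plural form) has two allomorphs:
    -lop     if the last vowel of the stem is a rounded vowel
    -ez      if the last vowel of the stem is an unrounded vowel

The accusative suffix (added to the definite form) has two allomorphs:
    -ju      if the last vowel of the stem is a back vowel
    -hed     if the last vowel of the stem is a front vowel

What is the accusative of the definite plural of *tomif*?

tomifwulopju

Since the final sound of *tomif* is /f/ (a non-sibilant consonant), it takes -wu, giving *tomifwu*.
The plural form *tomifwu*: last vowel = /u/, a rounded vowel → -lop → *tomifwulop*.
The definite form *tomifwulop*: last vowel = /o/, a back vowel → -ju → *tomifwulopju*.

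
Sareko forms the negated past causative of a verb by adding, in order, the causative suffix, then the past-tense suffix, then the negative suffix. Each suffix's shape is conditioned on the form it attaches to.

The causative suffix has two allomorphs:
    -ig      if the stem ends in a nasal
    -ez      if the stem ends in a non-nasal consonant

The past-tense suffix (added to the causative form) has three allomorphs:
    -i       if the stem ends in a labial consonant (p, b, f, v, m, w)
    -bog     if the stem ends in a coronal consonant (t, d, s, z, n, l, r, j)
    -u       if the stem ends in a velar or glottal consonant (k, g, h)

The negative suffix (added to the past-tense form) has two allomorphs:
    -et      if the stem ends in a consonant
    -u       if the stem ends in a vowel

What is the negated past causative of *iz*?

izezboget

*iz* — final consonant /z/ (non-nasal) → -ez → *izez*.
The causative form *izez* — final consonant /z/ (coronal) → -bog → *izezbog*.
The past-tense form *izezbog*: final sound = /g/, a consonant → -et → *izezboget*.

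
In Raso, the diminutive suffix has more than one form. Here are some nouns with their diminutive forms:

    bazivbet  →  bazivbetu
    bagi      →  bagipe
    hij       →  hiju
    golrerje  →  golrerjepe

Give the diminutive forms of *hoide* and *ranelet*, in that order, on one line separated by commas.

hoidepe, raneletu

The alternation tracks the final sound of the stem — -u when the stem ends in a consonant (*bazivbet*, *hij*); -pe when the stem ends in a vowel (*bagi*, *golrerje*).
*hoide*: final sound = /e/, a vowel → -pe → *hoidepe*.
Since the final sound of *ranelet* is /t/ (a consonant), it takes -u, giving *raneletu*.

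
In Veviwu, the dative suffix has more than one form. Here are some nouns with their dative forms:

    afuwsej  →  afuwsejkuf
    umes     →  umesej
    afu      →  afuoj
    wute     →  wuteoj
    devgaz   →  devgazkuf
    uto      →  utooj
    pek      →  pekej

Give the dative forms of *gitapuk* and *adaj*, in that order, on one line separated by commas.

gitapukej, adajkuf

The alternation tracks the final sound of the stem — -ej when the stem ends in a voiceless consonant (*umes*, *pek*); -kuf when the stem ends in a voiced consonant (*afuwsej*, *devgaz*); -oj when the stem ends in a vowel (*afu*, *wute*, *uto*).
*gitapuk*: final sound = /k/, a voiceless consonant → -ej → *gitapukej*.
*adaj* — final sound /j/ (a voiced consonant) → -kuf → *adajkuf*.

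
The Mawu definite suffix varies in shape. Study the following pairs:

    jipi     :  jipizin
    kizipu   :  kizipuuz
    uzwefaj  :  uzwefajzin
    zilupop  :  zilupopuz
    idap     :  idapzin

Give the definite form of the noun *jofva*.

jofvazin

The alternation tracks the last vowel of the stem — -uz when the last vowel of the stem is a rounded vowel (*kizipu*, *zilupop*); -zin when the last vowel of the stem is an unrounded vowel (*jipi*, *uzwefaj*, *idap*).
The last vowel of *jofva* is /a/, which is an unrounded vowel, so the suffix is -zin, giving *jofvazin*.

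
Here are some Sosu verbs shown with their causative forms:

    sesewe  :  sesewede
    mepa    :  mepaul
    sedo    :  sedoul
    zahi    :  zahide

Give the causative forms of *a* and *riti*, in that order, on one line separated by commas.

aul, ritide

The alternation tracks the last vowel of the stem — -de when the last vowel of the stem is a front vowel (*sesewe*, *zahi*); -ul when the last vowel of the stem is a back vowel (*mepa*, *sedo*).
*a*: last vowel = /a/, a back vowel → -ul → *aul*.
The last vowel of *riti* is /i/, which is a front vowel, so the suffix is -de, giving *ritide*.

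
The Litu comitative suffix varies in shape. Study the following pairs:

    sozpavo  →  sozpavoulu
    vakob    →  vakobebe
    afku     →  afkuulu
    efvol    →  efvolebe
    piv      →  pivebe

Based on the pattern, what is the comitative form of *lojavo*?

The alternation tracks the final sound of the stem — -ebe when the stem ends in a consonant (*vakob*, *efvol*, *piv*); -ulu when the stem ends in a vowel (*sozpavo*, *afku*).
*lojavo*: final sound = /o/, a vowel → -ulu → *lojavoulu*.

lojavoulu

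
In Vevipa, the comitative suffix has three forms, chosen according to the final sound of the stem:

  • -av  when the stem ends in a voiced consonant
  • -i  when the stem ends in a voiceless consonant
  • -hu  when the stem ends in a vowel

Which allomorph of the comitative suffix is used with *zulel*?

*zulel* — final sound /l/ (a voiced consonant) → -av.

-av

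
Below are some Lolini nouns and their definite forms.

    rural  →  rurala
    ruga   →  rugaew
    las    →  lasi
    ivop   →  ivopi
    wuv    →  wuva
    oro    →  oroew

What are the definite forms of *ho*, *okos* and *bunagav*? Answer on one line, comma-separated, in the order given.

The suffix is conditioned by the final sound: -i when the stem ends in a voiceless consonant (*las*, *ivop*); -a when the stem ends in a voiced consonant (*rural*, *wuv*); -ew when the stem ends in a vowel (*ruga*, *oro*).
The final sound of *ho* is /o/, which is a vowel, so the suffix is -ew, giving *hoew*.
*okos*: final sound = /s/, a voiceless consonant → -i → *okosi*.
The final sound of *bunagav* is /v/, which is a voiced consonant, so the suffix is -a, giving *bunagava*.

hoew, okosi, bunagava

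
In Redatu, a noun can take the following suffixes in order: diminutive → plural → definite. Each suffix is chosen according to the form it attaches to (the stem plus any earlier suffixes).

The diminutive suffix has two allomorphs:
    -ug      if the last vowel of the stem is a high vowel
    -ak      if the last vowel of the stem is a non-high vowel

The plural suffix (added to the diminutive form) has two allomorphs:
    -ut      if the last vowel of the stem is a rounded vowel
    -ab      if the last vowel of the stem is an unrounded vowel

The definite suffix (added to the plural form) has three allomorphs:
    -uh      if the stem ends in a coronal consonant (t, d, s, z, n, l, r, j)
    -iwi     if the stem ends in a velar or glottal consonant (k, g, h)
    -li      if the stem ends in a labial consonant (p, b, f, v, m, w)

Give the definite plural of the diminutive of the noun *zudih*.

*zudih* — last vowel /i/ (a high vowel) → -ug → *zudihug*.
The diminutive form *zudihug* — last vowel /u/ (a rounded vowel) → -ut → *zudihugut*.
The plural form *zudihugut*: final consonant = /t/, coronal → -uh → *zudihugutuh*.

zudihugutuh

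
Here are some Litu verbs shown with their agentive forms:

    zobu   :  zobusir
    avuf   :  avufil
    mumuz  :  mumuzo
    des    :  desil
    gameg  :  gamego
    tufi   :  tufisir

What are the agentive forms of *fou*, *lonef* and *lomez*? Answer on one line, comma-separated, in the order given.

Looking at the final sound of each stem: -il when the stem ends in a voiceless consonant (*avuf*, *des*); -o when the stem ends in a voiced consonant (*mumuz*, *gameg*); -sir when the stem ends in a vowel (*zobu*, *tufi*).
*fou* — final sound /u/ (a vowel) → -sir → *fousir*.
*lonef*: final sound = /f/, a voiceless consonant → -il → *lonefil*.
The final sound of *lomez* is /z/, which is a voiced consonant, so the suffix is -o, giving *lomezo*.

fousir, lonefil, lomezo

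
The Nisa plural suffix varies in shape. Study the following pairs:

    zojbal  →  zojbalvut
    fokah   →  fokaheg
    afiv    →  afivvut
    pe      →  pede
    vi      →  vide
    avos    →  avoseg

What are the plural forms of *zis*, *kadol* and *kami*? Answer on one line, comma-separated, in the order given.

Looking at the final sound of each stem: -eg when the stem ends in a voiceless consonant (*fokah*, *avos*); -vut when the stem ends in a voiced consonant (*zojbal*, *afiv*); -de when the stem ends in a vowel (*pe*, *vi*).
Since the final sound of *zis* is /s/ (a voiceless consonant), it takes -eg, giving *ziseg*.
*kadol* — final sound /l/ (a voiced consonant) → -vut → *kadolvut*.
*kami*: final sound = /i/, a vowel → -de → *kamide*.

ziseg, kadolvut, kamide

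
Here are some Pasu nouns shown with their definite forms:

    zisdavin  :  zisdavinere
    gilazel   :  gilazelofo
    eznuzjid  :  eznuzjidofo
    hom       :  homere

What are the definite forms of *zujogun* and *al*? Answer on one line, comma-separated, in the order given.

The pattern is nasality of the final consonant: -ere when the stem ends in a nasal (*zisdavin*, *hom*); -ofo when the stem ends in a non-nasal consonant (*gilazel*, *eznuzjid*).
The final consonant of *zujogun* is /n/, which is a nasal, so the suffix is -ere, giving *zujogunere*.
The final consonant of *al* is /l/, which is non-nasal, so the suffix is -ofo, giving *alofo*.

zujogunere, alofo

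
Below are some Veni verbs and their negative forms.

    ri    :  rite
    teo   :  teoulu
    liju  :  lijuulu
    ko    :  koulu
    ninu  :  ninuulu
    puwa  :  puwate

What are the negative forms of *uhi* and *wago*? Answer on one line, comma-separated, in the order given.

uhite, wagoulu

The suffix is conditioned by the last vowel: -ulu when the last vowel of the stem is a rounded vowel (*teo*, *liju*, *ko*, *ninu*); -te when the last vowel of the stem is an unrounded vowel (*ri*, *puwa*).
Since the last vowel of *uhi* is /i/ (an unrounded vowel), it takes -te, giving *uhite*.
*wago*: last vowel = /o/, a rounded vowel → -ulu → *wagoulu*.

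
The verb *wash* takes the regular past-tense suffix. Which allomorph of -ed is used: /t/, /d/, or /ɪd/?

/t/

The stem *wash* ends in a voiceless consonant other than /t/.
The -ed suffix is realized as /ɪd/ after /t, d/; as /t/ after other voiceless consonants; and as /d/ after other voiced sounds.
So -ed on *wash* is pronounced /t/.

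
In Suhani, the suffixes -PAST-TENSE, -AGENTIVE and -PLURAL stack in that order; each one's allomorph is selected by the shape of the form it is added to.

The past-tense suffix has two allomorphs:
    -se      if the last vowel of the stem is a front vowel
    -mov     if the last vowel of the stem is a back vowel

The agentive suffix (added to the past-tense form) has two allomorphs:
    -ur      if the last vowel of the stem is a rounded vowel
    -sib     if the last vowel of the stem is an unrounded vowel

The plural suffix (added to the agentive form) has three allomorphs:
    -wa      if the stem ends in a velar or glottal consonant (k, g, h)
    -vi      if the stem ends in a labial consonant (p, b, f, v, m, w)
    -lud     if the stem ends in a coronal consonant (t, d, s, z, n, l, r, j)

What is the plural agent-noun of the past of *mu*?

The last vowel of *mu* is /u/, which is a back vowel, so the past-tense suffix is -mov, giving *mumov*.
The past-tense form *mumov*: last vowel = /o/, a rounded vowel → -ur → *mumovur*.
The final consonant of the agentive form *mumovur* is /r/, which is coronal, so the plural suffix is -lud, giving *mumovurlud*.

mumovurlud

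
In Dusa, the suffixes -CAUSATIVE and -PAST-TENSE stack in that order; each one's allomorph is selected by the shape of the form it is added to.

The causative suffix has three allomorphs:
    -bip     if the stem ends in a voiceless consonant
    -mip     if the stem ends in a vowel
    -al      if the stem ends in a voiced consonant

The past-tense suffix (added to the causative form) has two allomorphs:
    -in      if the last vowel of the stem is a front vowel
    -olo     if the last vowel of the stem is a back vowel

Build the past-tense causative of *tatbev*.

*tatbev*: final sound = /v/, a voiced consonant → -al → *tatbeval*.
Since the last vowel of the causative form *tatbeval* is /a/ (a back vowel), it takes -olo, giving *tatbevalolo*.

tatbevalolo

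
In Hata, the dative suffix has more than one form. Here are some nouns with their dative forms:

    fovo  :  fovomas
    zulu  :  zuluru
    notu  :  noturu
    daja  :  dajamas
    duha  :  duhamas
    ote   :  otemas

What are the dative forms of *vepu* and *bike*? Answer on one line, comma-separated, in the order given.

vepuru, bikemas

The suffix is conditioned by the last vowel: -ru when the last vowel of the stem is a high vowel (*zulu*, *notu*); -mas when the last vowel of the stem is a non-high vowel (*fovo*, *daja*, *duha*, *ote*).
Since the last vowel of *vepu* is /u/ (a high vowel), it takes -ru, giving *vepuru*.
The last vowel of *bike* is /e/, which is a non-high vowel, so the suffix is -mas, giving *bikemas*.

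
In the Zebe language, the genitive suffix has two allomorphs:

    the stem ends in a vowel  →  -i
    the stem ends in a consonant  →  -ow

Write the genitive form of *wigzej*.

wigzejow

Since the final sound of *wigzej* is /j/ (a consonant), it takes -ow, giving *wigzejow*.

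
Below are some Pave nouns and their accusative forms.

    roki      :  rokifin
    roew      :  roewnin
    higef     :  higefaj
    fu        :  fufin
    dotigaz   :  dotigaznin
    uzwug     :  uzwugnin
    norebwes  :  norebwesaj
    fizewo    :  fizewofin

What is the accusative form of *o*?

ofin

The alternation tracks the final sound of the stem — -aj when the stem ends in a voiceless consonant (*higef*, *norebwes*); -nin when the stem ends in a voiced consonant (*roew*, *dotigaz*, *uzwug*); -fin when the stem ends in a vowel (*roki*, *fu*, *fizewo*).
*o*: final sound = /o/, a vowel → -fin → *ofin*.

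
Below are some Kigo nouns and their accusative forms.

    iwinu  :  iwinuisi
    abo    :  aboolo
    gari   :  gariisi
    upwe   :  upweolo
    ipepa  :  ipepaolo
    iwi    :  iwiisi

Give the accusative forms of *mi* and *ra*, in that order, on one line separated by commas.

The alternation tracks the last vowel of the stem — -isi when the last vowel of the stem is a high vowel (*iwinu*, *gari*, *iwi*); -olo when the last vowel of the stem is a non-high vowel (*abo*, *upwe*, *ipepa*).
The last vowel of *mi* is /i/, which is a high vowel, so the suffix is -isi, giving *miisi*.
*ra* — last vowel /a/ (a non-high vowel) → -olo → *raolo*.

miisi, raolo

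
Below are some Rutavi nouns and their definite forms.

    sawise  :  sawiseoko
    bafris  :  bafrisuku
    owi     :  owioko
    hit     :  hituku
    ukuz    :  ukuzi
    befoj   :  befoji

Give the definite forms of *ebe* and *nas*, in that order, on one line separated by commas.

ebeoko, nasuku

Looking at the final sound of each stem: -uku when the stem ends in a voiceless consonant (*bafris*, *hit*); -i when the stem ends in a voiced consonant (*ukuz*, *befoj*); -oko when the stem ends in a vowel (*sawise*, *owi*).
Since the final sound of *ebe* is /e/ (a vowel), it takes -oko, giving *ebeoko*.
*nas*: final sound = /s/, a voiceless consonant → -uku → *nasuku*.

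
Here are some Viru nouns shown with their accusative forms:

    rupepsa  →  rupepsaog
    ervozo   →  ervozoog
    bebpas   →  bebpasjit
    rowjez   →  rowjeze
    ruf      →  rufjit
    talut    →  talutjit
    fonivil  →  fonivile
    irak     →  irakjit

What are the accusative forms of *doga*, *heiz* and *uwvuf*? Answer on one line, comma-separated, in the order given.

dogaog, heize, uwvufjit

The pattern is voicing of the final sound: -jit when the stem ends in a voiceless consonant (*bebpas*, *ruf*, *talut*, *irak*); -e when the stem ends in a voiced consonant (*rowjez*, *fonivil*); -og when the stem ends in a vowel (*rupepsa*, *ervozo*).
The final sound of *doga* is /a/, which is a vowel, so the suffix is -og, giving *dogaog*.
*heiz* — final sound /z/ (a voiced consonant) → -e → *heize*.
Since the final sound of *uwvuf* is /f/ (a voiceless consonant), it takes -jit, giving *uwvufjit*.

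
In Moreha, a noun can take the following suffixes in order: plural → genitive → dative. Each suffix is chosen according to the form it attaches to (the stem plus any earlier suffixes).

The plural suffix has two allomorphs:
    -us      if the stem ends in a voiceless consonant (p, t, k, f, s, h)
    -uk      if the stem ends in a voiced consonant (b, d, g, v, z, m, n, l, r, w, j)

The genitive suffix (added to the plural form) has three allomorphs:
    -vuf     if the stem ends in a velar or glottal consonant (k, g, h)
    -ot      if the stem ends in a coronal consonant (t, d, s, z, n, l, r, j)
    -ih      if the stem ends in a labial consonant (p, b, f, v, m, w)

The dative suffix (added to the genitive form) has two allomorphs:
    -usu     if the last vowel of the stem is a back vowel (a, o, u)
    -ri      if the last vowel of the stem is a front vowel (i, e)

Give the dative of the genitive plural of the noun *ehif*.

*ehif*: final consonant = /f/, voiceless → -us → *ehifus*.
Since the final consonant of the plural form *ehifus* is /s/ (coronal), it takes -ot, giving *ehifusot*.
Since the last vowel of the genitive form *ehifusot* is /o/ (a back vowel), it takes -usu, giving *ehifusotusu*.

ehifusotusu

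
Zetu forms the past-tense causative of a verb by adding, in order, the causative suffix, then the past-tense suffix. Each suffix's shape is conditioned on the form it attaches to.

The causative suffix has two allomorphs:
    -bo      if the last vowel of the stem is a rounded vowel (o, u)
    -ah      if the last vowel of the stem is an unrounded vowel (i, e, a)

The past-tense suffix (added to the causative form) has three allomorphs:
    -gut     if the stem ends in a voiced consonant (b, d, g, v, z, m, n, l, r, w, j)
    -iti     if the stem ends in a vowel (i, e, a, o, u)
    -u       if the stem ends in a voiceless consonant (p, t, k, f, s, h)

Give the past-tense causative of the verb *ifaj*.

ifajahu

*ifaj*: last vowel = /a/, an unrounded vowel → -ah → *ifajah*.
The causative form *ifajah* — final sound /h/ (a voiceless consonant) → -u → *ifajahu*.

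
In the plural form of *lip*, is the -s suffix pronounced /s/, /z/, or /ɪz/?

The stem *lip* ends in a voiceless non-sibilant consonant.
The plural suffix surfaces as /ɪz/ after sibilants, /s/ after other voiceless consonants, and /z/ after other voiced sounds.
So the plural -s on *lip* is pronounced /s/.

/s/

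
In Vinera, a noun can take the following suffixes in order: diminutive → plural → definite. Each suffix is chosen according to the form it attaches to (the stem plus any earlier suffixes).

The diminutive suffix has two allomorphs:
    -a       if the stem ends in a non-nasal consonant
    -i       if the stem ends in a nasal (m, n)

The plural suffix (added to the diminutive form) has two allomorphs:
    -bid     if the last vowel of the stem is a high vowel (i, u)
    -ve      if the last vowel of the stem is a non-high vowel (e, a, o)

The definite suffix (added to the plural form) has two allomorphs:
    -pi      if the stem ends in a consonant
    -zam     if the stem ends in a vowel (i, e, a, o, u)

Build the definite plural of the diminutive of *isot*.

isotavezam

The final consonant of *isot* is /t/, which is non-nasal, so the diminutive suffix is -a, giving *isota*.
The diminutive form *isota* — last vowel /a/ (a non-high vowel) → -ve → *isotave*.
The final sound of the plural form *isotave* is /e/, which is a vowel, so the definite suffix is -zam, giving *isotavezam*.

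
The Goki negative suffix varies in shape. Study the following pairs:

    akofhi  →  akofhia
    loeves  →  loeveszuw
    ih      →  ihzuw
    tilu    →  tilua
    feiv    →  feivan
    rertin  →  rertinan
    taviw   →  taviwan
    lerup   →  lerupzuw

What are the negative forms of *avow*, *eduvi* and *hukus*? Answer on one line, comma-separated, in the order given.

avowan, eduvia, hukuszuw

The alternation tracks the final sound of the stem — -zuw when the stem ends in a voiceless consonant (*loeves*, *ih*, *lerup*); -an when the stem ends in a voiced consonant (*feiv*, *rertin*, *taviw*); -a when the stem ends in a vowel (*akofhi*, *tilu*).
Since the final sound of *avow* is /w/ (a voiced consonant), it takes -an, giving *avowan*.
*eduvi*: final sound = /i/, a vowel → -a → *eduvia*.
*hukus*: final sound = /s/, a voiceless consonant → -zuw → *hukuszuw*.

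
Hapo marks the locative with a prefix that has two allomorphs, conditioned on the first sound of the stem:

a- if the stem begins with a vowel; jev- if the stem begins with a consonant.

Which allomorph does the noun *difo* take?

The first sound of *difo* is /d/, which is a consonant, so the prefix is jev-.

jev-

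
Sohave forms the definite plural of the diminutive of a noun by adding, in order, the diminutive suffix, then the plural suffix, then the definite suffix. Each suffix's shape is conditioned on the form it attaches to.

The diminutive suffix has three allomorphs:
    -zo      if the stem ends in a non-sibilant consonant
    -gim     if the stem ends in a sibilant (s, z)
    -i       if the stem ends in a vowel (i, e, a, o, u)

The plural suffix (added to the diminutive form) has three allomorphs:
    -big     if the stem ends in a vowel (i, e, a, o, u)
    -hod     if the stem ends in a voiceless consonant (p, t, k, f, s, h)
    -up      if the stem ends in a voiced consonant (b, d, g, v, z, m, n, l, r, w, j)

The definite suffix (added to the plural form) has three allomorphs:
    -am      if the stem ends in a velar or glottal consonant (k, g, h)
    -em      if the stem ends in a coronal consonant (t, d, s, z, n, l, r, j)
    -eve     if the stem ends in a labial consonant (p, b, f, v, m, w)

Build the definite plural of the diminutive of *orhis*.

orhisgimupeve

The final sound of *orhis* is /s/, which is a sibilant, so the diminutive suffix is -gim, giving *orhisgim*.
Since the final sound of the diminutive form *orhisgim* is /m/ (a voiced consonant), it takes -up, giving *orhisgimup*.
Since the final consonant of the plural form *orhisgimup* is /p/ (labial), it takes -eve, giving *orhisgimupeve*.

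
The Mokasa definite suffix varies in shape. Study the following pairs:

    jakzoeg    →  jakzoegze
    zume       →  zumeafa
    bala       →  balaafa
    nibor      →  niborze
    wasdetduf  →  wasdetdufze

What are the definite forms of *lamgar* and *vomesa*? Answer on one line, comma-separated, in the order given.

The suffix is conditioned by the final sound: -ze when the stem ends in a consonant (*jakzoeg*, *nibor*, *wasdetduf*); -afa when the stem ends in a vowel (*zume*, *bala*).
Since the final sound of *lamgar* is /r/ (a consonant), it takes -ze, giving *lamgarze*.
*vomesa* — final sound /a/ (a vowel) → -afa → *vomesaafa*.

lamgarze, vomesaafa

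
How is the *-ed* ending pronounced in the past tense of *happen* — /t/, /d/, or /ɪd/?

The stem *happen* ends in a voiced sound other than /d/.
The -ed suffix is realized as /ɪd/ after /t, d/; as /t/ after other voiceless consonants; and as /d/ after other voiced sounds.
So -ed on *happen* is pronounced /d/.

/d/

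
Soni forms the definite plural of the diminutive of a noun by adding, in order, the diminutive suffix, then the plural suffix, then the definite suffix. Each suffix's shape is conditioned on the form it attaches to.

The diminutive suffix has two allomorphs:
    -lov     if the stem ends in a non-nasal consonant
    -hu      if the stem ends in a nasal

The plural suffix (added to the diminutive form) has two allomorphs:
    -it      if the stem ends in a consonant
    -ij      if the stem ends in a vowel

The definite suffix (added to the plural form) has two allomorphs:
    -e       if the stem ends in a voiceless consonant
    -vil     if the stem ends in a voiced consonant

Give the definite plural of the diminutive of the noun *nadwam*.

*nadwam*: final consonant = /m/, a nasal → -hu → *nadwamhu*.
The diminutive form *nadwamhu* — final sound /u/ (a vowel) → -ij → *nadwamhuij*.
The plural form *nadwamhuij*: final consonant = /j/, voiced → -vil → *nadwamhuijvil*.

nadwamhuijvil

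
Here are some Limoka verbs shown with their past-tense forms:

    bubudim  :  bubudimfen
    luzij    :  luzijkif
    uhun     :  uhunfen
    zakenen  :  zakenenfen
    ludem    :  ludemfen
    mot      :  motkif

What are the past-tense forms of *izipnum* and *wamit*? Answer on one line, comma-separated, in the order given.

izipnumfen, wamitkif

Looking at the final consonant of each stem: -fen when the stem ends in a nasal (*bubudim*, *uhun*, *zakenen*, *ludem*); -kif when the stem ends in a non-nasal consonant (*luzij*, *mot*).
*izipnum*: final consonant = /m/, a nasal → -fen → *izipnumfen*.
The final consonant of *wamit* is /t/, which is non-nasal, so the suffix is -kif, giving *wamitkif*.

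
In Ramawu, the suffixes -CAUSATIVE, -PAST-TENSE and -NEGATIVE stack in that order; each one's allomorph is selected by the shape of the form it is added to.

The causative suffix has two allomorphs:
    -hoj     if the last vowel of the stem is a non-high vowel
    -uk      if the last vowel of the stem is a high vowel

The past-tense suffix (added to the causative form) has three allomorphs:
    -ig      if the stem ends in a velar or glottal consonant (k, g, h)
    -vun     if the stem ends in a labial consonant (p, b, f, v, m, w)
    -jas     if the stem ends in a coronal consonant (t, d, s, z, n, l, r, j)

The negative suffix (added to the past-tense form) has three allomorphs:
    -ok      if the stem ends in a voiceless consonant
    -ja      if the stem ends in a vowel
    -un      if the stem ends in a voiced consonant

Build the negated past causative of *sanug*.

*sanug* — last vowel /u/ (a high vowel) → -uk → *sanuguk*.
Since the final consonant of the causative form *sanuguk* is /k/ (velar/glottal), it takes -ig, giving *sanugukig*.
The final sound of the past-tense form *sanugukig* is /g/, which is a voiced consonant, so the negative suffix is -un, giving *sanugukigun*.

sanugukigun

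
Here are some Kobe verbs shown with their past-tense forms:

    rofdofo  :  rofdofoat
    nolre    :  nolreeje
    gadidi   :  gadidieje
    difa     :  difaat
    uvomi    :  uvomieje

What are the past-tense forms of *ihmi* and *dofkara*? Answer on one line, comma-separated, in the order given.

Looking at the last vowel of each stem: -eje when the last vowel of the stem is a front vowel (*nolre*, *gadidi*, *uvomi*); -at when the last vowel of the stem is a back vowel (*rofdofo*, *difa*).
Since the last vowel of *ihmi* is /i/ (a front vowel), it takes -eje, giving *ihmieje*.
The last vowel of *dofkara* is /a/, which is a back vowel, so the suffix is -at, giving *dofkaraat*.

ihmieje, dofkaraat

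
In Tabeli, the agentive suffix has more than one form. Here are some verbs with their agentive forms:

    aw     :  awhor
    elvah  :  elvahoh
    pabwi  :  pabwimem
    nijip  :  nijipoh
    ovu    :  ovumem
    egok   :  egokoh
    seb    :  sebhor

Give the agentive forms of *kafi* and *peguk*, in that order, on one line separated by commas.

kafimem, pegukoh

The suffix is conditioned by the final sound: -oh when the stem ends in a voiceless consonant (*elvah*, *nijip*, *egok*); -hor when the stem ends in a voiced consonant (*aw*, *seb*); -mem when the stem ends in a vowel (*pabwi*, *ovu*).
The final sound of *kafi* is /i/, which is a vowel, so the suffix is -mem, giving *kafimem*.
Since the final sound of *peguk* is /k/ (a voiceless consonant), it takes -oh, giving *pegukoh*.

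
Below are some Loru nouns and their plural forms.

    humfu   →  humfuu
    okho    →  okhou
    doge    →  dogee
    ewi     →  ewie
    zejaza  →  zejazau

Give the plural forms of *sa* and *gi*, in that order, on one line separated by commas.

The alternation tracks the last vowel of the stem — -e when the last vowel of the stem is a front vowel (*doge*, *ewi*); -u when the last vowel of the stem is a back vowel (*humfu*, *okho*, *zejaza*).
*sa* — last vowel /a/ (a back vowel) → -u → *sau*.
*gi*: last vowel = /i/, a front vowel → -e → *gie*.

sau, gie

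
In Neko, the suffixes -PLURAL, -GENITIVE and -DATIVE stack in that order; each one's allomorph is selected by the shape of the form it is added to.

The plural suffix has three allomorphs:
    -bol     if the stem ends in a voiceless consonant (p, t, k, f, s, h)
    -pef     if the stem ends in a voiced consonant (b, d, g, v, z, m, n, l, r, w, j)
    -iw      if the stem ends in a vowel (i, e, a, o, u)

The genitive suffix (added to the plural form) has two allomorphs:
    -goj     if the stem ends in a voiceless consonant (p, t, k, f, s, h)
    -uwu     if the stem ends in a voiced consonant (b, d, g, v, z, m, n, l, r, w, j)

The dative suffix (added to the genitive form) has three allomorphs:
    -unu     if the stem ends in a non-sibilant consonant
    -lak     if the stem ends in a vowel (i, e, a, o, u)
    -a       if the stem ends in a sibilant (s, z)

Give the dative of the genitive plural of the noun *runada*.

runadaiwuwulak

*runada* — final sound /a/ (a vowel) → -iw → *runadaiw*.
The plural form *runadaiw* — final consonant /w/ (voiced) → -uwu → *runadaiwuwu*.
Since the final sound of the genitive form *runadaiwuwu* is /u/ (a vowel), it takes -lak, giving *runadaiwuwulak*.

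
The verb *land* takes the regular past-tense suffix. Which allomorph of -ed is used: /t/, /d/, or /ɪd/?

The stem *land* ends in /t/ or /d/.
The -ed suffix is realized as /ɪd/ after /t, d/; as /t/ after other voiceless consonants; and as /d/ after other voiced sounds.
So -ed on *land* is pronounced /ɪd/.

/ɪd/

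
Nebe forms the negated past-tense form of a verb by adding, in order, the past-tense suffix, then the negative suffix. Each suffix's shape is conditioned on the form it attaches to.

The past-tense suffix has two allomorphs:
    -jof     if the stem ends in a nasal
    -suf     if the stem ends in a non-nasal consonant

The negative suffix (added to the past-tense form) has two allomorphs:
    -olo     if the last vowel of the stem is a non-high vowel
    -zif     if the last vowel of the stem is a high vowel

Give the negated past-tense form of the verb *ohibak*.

*ohibak*: final consonant = /k/, non-nasal → -suf → *ohibaksuf*.
Since the last vowel of the past-tense form *ohibaksuf* is /u/ (a high vowel), it takes -zif, giving *ohibaksufzif*.

ohibaksufzif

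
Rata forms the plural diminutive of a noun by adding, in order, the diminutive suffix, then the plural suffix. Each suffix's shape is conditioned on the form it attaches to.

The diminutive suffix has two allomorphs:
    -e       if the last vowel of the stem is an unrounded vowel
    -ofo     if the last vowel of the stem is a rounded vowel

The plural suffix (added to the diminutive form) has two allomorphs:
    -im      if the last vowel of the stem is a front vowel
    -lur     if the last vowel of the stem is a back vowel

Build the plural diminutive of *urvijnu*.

urvijnuofolur

*urvijnu*: last vowel = /u/, a rounded vowel → -ofo → *urvijnuofo*.
Since the last vowel of the diminutive form *urvijnuofo* is /o/ (a back vowel), it takes -lur, giving *urvijnuofolur*.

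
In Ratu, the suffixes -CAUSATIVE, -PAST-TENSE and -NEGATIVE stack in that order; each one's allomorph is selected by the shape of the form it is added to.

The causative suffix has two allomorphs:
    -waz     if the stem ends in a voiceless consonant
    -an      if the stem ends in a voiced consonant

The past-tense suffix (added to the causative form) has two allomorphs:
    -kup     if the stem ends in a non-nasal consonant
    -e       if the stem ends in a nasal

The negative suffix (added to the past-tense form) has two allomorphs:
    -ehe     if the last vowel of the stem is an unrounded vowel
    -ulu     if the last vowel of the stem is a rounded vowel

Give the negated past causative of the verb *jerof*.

jerofwazkupulu

*jerof*: final consonant = /f/, voiceless → -waz → *jerofwaz*.
Since the final consonant of the causative form *jerofwaz* is /z/ (non-nasal), it takes -kup, giving *jerofwazkup*.
The past-tense form *jerofwazkup* — last vowel /u/ (a rounded vowel) → -ulu → *jerofwazkupulu*.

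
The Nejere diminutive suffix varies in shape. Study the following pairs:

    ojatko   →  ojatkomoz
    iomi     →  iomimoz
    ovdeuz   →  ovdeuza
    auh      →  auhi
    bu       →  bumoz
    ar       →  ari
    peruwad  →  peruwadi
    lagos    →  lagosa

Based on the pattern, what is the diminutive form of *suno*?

The alternation tracks the final sound of the stem — -a when the stem ends in a sibilant (*ovdeuz*, *lagos*); -i when the stem ends in a non-sibilant consonant (*auh*, *ar*, *peruwad*); -moz when the stem ends in a vowel (*ojatko*, *iomi*, *bu*).
*suno*: final sound = /o/, a vowel → -moz → *sunomoz*.

sunomoz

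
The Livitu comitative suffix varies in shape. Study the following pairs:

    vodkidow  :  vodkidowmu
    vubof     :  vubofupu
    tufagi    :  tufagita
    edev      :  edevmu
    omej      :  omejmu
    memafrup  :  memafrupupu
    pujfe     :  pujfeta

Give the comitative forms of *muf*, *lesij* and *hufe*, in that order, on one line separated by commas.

mufupu, lesijmu, hufeta

The suffix is conditioned by the final sound: -upu when the stem ends in a voiceless consonant (*vubof*, *memafrup*); -mu when the stem ends in a voiced consonant (*vodkidow*, *edev*, *omej*); -ta when the stem ends in a vowel (*tufagi*, *pujfe*).
*muf* — final sound /f/ (a voiceless consonant) → -upu → *mufupu*.
Since the final sound of *lesij* is /j/ (a voiced consonant), it takes -mu, giving *lesijmu*.
The final sound of *hufe* is /e/, which is a vowel, so the suffix is -ta, giving *hufeta*.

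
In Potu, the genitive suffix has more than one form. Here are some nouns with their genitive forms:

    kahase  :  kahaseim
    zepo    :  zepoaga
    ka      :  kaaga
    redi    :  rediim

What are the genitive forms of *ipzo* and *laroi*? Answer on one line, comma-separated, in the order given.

The suffix is conditioned by the last vowel: -im when the last vowel of the stem is a front vowel (*kahase*, *redi*); -aga when the last vowel of the stem is a back vowel (*zepo*, *ka*).
*ipzo*: last vowel = /o/, a back vowel → -aga → *ipzoaga*.
Since the last vowel of *laroi* is /i/ (a front vowel), it takes -im, giving *laroiim*.

ipzoaga, laroiim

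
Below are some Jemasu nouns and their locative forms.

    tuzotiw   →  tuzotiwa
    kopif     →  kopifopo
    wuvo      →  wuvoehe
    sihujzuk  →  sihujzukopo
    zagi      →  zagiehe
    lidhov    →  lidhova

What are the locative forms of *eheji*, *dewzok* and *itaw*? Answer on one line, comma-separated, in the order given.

The suffix is conditioned by the final sound: -opo when the stem ends in a voiceless consonant (*kopif*, *sihujzuk*); -a when the stem ends in a voiced consonant (*tuzotiw*, *lidhov*); -ehe when the stem ends in a vowel (*wuvo*, *zagi*).
The final sound of *eheji* is /i/, which is a vowel, so the suffix is -ehe, giving *ehejiehe*.
*dewzok*: final sound = /k/, a voiceless consonant → -opo → *dewzokopo*.
Since the final sound of *itaw* is /w/ (a voiced consonant), it takes -a, giving *itawa*.

ehejiehe, dewzokopo, itawa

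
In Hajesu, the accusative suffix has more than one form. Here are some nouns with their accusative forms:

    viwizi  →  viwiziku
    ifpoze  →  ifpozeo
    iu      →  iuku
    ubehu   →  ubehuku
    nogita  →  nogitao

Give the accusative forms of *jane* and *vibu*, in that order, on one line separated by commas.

janeo, vibuku

Looking at the last vowel of each stem: -ku when the last vowel of the stem is a high vowel (*viwizi*, *iu*, *ubehu*); -o when the last vowel of the stem is a non-high vowel (*ifpoze*, *nogita*).
The last vowel of *jane* is /e/, which is a non-high vowel, so the suffix is -o, giving *janeo*.
Since the last vowel of *vibu* is /u/ (a high vowel), it takes -ku, giving *vibuku*.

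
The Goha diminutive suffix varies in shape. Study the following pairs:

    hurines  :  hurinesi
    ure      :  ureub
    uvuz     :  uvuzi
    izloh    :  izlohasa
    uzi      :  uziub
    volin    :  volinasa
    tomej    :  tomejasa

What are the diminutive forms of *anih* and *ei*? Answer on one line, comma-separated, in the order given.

The pattern is sibilance of the final sound: -i when the stem ends in a sibilant (*hurines*, *uvuz*); -asa when the stem ends in a non-sibilant consonant (*izloh*, *volin*, *tomej*); -ub when the stem ends in a vowel (*ure*, *uzi*).
The final sound of *anih* is /h/, which is a non-sibilant consonant, so the suffix is -asa, giving *anihasa*.
Since the final sound of *ei* is /i/ (a vowel), it takes -ub, giving *eiub*.

anihasa, eiub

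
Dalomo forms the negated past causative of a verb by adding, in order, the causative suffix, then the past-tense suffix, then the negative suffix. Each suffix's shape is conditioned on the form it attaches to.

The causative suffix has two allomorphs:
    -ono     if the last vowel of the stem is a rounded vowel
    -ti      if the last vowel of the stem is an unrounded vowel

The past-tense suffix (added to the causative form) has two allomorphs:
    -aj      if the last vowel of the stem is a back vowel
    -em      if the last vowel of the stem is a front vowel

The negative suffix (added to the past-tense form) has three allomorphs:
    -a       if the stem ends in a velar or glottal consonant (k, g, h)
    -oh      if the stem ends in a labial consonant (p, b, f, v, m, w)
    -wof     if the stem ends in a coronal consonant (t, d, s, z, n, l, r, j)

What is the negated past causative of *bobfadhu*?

bobfadhuonoajwof

The last vowel of *bobfadhu* is /u/, which is a rounded vowel, so the causative suffix is -ono, giving *bobfadhuono*.
The causative form *bobfadhuono*: last vowel = /o/, a back vowel → -aj → *bobfadhuonoaj*.
Since the final consonant of the past-tense form *bobfadhuonoaj* is /j/ (coronal), it takes -wof, giving *bobfadhuonoajwof*.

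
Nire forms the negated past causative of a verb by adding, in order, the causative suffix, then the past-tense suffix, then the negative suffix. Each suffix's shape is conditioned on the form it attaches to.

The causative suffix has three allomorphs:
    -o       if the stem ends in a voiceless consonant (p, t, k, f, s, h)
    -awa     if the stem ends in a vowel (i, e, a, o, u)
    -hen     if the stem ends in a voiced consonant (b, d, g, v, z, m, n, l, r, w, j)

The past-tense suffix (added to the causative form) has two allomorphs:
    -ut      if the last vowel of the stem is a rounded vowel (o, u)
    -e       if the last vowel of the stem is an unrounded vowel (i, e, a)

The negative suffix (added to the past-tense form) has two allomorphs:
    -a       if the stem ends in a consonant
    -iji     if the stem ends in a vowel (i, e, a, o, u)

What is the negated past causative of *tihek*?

tihekouta

*tihek*: final sound = /k/, a voiceless consonant → -o → *tiheko*.
The causative form *tiheko* — last vowel /o/ (a rounded vowel) → -ut → *tihekout*.
The past-tense form *tihekout*: final sound = /t/, a consonant → -a → *tihekouta*.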